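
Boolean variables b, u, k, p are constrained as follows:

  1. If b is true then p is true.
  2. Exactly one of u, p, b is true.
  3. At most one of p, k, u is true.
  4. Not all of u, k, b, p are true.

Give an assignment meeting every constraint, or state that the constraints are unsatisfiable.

b=F; u=F; k=F; p=T

  (1) b=F ⇒ p: vacuous ✓
  (2) {u, p, b}: 1 true — exactly one ✓
  (3) {p, k, u}: 1 true — at most one ✓
  (4) {u, k, b, p}: 1/4 true — not all ✓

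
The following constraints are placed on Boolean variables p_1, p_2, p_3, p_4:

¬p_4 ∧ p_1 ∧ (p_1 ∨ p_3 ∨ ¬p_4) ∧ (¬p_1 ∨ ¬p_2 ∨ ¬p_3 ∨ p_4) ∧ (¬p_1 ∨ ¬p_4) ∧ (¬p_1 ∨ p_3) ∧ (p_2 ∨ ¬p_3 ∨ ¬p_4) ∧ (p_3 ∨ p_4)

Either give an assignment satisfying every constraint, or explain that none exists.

p_1 = True; p_2 = False; p_3 = True; p_4 = False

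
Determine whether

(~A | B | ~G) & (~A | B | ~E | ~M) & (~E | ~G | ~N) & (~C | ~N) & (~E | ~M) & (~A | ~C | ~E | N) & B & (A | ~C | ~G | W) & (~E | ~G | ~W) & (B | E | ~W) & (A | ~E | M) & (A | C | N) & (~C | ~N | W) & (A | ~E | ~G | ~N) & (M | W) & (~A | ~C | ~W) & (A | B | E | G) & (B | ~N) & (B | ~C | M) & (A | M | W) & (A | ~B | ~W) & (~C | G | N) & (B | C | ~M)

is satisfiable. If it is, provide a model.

B = True; A = True; N = False; W = True; M = False; G = False; E = False; C = False

Unit clause (B) forces B = True.
Set A = True.
Set N = False.
Set W = True.
  then (~A | ~C | ~W) forces C = False.
Set M = False.
Set G = False.
Set E = False.
All clauses satisfied.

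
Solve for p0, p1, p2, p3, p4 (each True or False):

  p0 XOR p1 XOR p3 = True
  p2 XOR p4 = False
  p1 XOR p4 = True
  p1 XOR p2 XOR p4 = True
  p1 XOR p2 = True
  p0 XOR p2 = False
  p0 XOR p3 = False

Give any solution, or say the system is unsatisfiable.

p0 = False; p1 = True; p2 = False; p3 = False; p4 = False

p0 XOR p1 XOR p3 = F XOR T XOR F = True ✓
p2 XOR p4 = F XOR F = False ✓
p1 XOR p4 = T XOR F = True ✓
p1 XOR p2 XOR p4 = T XOR F XOR F = True ✓
p1 XOR p2 = T XOR F = True ✓
p0 XOR p2 = F XOR F = False ✓
p0 XOR p3 = F XOR F = False ✓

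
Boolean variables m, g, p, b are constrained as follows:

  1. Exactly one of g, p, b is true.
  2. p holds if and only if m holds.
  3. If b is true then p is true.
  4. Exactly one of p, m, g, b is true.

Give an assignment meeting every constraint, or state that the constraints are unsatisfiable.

m: False, g: True, p: False, b: False

  (1) {g, p, b}: 1 true — exactly one ✓
  (2) p=F, m=F — same ✓
  (3) b=F ⇒ p: vacuous ✓
  (4) {p, m, g, b}: 1 true — exactly one ✓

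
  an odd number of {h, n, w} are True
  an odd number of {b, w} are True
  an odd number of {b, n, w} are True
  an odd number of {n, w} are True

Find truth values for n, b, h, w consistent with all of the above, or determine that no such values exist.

n = False, b = False, h = False, w = True

{h, n, w}: 1 true → odd ✓
{b, w}: 1 true → odd ✓
{b, n, w}: 1 true → odd ✓
{n, w}: 1 true → odd ✓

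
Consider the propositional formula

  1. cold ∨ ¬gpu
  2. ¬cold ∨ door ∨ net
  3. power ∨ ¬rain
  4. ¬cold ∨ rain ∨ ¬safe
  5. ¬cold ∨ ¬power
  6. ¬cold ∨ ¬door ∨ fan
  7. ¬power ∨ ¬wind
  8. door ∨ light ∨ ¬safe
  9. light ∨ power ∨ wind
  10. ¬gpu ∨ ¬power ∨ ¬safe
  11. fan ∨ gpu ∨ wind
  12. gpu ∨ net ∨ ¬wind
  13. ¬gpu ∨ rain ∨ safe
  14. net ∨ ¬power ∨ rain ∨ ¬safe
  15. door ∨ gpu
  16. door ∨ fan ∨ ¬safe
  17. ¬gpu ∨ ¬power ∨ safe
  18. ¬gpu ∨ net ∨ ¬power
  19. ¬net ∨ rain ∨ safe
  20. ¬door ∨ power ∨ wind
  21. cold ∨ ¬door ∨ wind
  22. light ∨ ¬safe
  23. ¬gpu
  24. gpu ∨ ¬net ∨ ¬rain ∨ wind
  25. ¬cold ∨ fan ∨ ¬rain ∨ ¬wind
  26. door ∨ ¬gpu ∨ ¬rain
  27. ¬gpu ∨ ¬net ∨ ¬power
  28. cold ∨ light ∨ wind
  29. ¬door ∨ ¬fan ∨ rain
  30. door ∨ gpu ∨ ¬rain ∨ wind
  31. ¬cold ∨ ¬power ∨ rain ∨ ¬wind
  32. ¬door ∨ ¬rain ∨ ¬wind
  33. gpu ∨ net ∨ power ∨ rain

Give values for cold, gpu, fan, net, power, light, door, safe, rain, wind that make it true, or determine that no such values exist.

Unit clause (¬gpu) forces gpu = False.
In (door ∨ gpu) only door is left, so door = True.
Try cold = True:
  (¬cold ∨ ¬power) forces power = False.
  (power ∨ ¬rain) forces rain = False.
  (¬cold ∨ rain ∨ ¬safe) forces safe = False.
  (¬cold ∨ ¬door ∨ fan) forces fan = True.
  clause (¬door ∨ ¬fan ∨ rain) is falsified — backtrack.
So cold = False.
  then (cold ∨ ¬door ∨ wind) forces wind = True.
  then (¬door ∨ ¬rain ∨ ¬wind) forces rain = False.
  then (¬power ∨ ¬wind) forces power = False.
  then (gpu ∨ net ∨ ¬wind) forces net = True.
  then (¬net ∨ rain ∨ safe) forces safe = True.
  then (light ∨ ¬safe) forces light = True.
  then (¬door ∨ ¬fan ∨ rain) forces fan = False.
All clauses satisfied.

cold: False, gpu: False, fan: False, net: True, power: False, light: True, door: True, safe: True, rain: False, wind: True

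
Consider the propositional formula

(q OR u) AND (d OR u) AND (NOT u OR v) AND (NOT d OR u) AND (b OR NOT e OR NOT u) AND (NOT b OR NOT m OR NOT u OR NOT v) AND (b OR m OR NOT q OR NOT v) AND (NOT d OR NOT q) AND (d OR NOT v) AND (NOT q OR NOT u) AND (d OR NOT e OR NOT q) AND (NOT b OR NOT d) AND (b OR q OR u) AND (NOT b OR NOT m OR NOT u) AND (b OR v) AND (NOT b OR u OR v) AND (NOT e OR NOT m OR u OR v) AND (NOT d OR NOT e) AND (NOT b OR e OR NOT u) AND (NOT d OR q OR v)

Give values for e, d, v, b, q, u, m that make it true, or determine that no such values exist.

Set e = False.
Try d = False:
  (d OR u) forces u = True.
  (NOT u OR v) forces v = True.
  clause (d OR NOT v) is falsified — backtrack.
So d = True.
  then (NOT d OR u) forces u = True.
  then (NOT d OR NOT q) forces q = False.
  then (NOT b OR NOT d) forces b = False.
  then (b OR v) forces v = True.
Set m = False.
All clauses satisfied.

e=F, d=T, v=T, b=F, q=F, u=T, m=F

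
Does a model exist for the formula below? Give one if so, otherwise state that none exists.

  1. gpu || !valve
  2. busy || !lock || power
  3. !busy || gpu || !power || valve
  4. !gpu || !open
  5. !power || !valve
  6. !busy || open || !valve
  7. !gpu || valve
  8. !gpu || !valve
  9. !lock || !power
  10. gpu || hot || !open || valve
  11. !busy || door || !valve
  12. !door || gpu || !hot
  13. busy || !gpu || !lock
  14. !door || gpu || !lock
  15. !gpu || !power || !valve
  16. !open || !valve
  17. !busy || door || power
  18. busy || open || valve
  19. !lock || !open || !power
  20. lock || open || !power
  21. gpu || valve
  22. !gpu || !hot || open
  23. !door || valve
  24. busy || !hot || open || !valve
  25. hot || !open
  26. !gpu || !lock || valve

Case valve = True:
  (gpu || !valve) forces gpu = True.
  Clause (!gpu || !valve) is falsified — contradiction.
Case valve = False:
  (!gpu || valve) forces gpu = False.
  Clause (gpu || valve) is falsified — contradiction.
Both cases fail, so the formula is unsatisfiable.

UNSATISFIABLE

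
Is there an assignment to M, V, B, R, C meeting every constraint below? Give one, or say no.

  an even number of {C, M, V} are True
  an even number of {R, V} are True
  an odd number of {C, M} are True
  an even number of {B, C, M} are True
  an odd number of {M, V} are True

M=F; V=T; B=T; R=T; C=T

{C, M, V}: 2 true → even ✓
{R, V}: 2 true → even ✓
{C, M}: 1 true → odd ✓
{B, C, M}: 2 true → even ✓
{M, V}: 1 true → odd ✓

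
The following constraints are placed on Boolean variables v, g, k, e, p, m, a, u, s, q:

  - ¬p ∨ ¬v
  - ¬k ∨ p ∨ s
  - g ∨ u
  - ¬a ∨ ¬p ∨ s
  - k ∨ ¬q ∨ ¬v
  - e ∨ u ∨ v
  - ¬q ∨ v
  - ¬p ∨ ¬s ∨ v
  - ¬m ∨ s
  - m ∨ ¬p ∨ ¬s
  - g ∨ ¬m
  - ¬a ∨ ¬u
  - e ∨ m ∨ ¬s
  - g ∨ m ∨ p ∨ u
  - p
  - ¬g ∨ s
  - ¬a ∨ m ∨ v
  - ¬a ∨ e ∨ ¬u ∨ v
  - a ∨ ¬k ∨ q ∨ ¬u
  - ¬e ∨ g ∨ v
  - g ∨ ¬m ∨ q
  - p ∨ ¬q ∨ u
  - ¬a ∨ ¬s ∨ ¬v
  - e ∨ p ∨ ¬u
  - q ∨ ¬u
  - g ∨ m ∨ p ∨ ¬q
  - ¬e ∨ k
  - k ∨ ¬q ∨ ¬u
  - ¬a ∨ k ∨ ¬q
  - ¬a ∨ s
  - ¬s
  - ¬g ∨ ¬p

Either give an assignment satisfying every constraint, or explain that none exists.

Unsatisfiable

Case u = True:
  (¬a ∨ ¬u) forces a = False.
  (p) forces p = True.
  (¬p ∨ ¬v) forces v = False.
  (¬q ∨ v) forces q = False.
  Clause (q ∨ ¬u) is falsified — contradiction.
Case u = False:
  (g ∨ u) forces g = True.
  (p) forces p = True.
  Clause (¬g ∨ ¬p) is falsified — contradiction.
Both cases fail, so the formula is unsatisfiable.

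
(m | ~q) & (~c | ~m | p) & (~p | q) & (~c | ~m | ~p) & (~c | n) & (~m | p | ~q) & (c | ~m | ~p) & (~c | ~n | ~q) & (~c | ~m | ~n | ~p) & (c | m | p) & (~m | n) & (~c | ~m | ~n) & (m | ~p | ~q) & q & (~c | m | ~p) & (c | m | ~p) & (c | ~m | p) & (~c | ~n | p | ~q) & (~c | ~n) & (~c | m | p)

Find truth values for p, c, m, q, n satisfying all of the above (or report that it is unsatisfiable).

Case q = True:
  (m | ~q) forces m = True.
  (~m | p | ~q) forces p = True.
  (~c | ~m | ~p) forces c = False.
  Clause (c | ~m | ~p) is falsified — contradiction.
Case q = False:
  Clause (q) is falsified — contradiction.
Both cases fail, so the formula is unsatisfiable.

Unsatisfiable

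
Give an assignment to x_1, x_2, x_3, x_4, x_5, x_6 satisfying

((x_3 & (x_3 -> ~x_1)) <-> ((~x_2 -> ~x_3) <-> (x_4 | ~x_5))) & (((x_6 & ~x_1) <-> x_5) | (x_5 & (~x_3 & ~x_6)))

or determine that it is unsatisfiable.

x_1: True, x_2: True, x_3: False, x_4: False, x_5: True, x_6: False

  (x_3 & (x_3 -> ~x_1)) <-> ((~x_2 -> ~x_3) <-> (x_4 | ~x_5)) = True
    x_3 & (x_3 -> ~x_1) = False
      x_3 -> ~x_1 = True
        ~x_1 = False
    (~x_2 -> ~x_3) <-> (x_4 | ~x_5) = False
      ~x_2 -> ~x_3 = True
        ~x_2 = False
        ~x_3 = True
      x_4 | ~x_5 = False
        ~x_5 = False
  ((x_6 & ~x_1) <-> x_5) | (x_5 & (~x_3 & ~x_6)) = True
    (x_6 & ~x_1) <-> x_5 = False
      x_6 & ~x_1 = False
        ~x_1 = False
    x_5 & (~x_3 & ~x_6) = True
      ~x_3 & ~x_6 = True
        ~x_3 = True
        ~x_6 = True
Both conjuncts True, so the formula holds.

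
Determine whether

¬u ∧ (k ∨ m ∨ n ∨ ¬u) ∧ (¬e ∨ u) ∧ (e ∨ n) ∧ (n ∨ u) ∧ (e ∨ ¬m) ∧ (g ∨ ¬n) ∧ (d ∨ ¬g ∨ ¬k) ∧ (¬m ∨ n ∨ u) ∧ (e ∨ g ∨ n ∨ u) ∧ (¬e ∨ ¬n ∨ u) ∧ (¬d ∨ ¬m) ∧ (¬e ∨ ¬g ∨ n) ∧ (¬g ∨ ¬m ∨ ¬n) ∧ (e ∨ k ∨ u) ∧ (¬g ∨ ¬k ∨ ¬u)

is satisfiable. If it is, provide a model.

Unit clause (¬u) forces u = False.
In (¬e ∨ u) only ¬e is left, so e = False.
In (e ∨ n) only n is left, so n = True.
In (e ∨ ¬m) only ¬m is left, so m = False.
In (g ∨ ¬n) only g is left, so g = True.
In (e ∨ k ∨ u) only k is left, so k = True.
In (d ∨ ¬g ∨ ¬k) only d is left, so d = True.
All clauses satisfied.

k=T, d=T, m=F, u=F, e=F, n=T, g=T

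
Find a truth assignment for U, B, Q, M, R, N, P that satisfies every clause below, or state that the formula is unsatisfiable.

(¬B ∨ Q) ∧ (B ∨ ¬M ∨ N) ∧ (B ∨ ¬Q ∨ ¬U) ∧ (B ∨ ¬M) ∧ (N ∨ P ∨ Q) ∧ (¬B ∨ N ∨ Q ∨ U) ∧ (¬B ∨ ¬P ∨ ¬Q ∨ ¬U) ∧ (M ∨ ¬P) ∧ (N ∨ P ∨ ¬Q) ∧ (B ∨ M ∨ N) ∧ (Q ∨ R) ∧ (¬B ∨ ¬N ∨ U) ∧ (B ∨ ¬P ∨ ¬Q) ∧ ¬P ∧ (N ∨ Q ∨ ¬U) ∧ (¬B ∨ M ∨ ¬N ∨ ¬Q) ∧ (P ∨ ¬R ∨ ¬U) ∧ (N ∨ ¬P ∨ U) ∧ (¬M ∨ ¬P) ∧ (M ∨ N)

Unit clause (¬P) forces P = False.
Set U = False.
Set B = False.
  then (B ∨ ¬M) forces M = False.
  then (B ∨ M ∨ N) forces N = True.
Set Q = True.
Set R = False.
All clauses satisfied.

U = False, B = False, Q = True, M = False, R = False, N = True, P = False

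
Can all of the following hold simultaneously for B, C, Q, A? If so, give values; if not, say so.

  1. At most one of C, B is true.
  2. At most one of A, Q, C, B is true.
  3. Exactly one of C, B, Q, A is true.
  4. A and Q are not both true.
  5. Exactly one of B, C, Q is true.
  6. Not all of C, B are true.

B=F, C=F, Q=T, A=F

  (1) {C, B}: 0 true — at most one ✓
  (2) {A, Q, C, B}: 1 true — at most one ✓
  (3) {C, B, Q, A}: 1 true — exactly one ✓
  (4) A=F, Q=T — not both ✓
  (5) {B, C, Q}: 1 true — exactly one ✓
  (6) {C, B}: 0/2 true — not all ✓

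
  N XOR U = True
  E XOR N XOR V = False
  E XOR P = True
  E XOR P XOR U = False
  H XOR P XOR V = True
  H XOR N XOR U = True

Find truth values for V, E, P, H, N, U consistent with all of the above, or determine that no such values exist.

V = True, E = True, P = False, H = False, N = False, U = True

N XOR U = F XOR T = True ✓
E XOR N XOR V = T XOR F XOR T = False ✓
E XOR P = T XOR F = True ✓
E XOR P XOR U = T XOR F XOR T = False ✓
H XOR P XOR V = F XOR F XOR T = True ✓
H XOR N XOR U = F XOR F XOR T = True ✓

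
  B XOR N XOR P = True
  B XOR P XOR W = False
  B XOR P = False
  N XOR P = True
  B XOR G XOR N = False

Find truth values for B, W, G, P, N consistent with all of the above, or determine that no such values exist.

B = False, W = False, G = True, P = False, N = True

B XOR N XOR P = F XOR T XOR F = True ✓
B XOR P XOR W = F XOR F XOR F = False ✓
B XOR P = F XOR F = False ✓
N XOR P = T XOR F = True ✓
B XOR G XOR N = F XOR T XOR T = False ✓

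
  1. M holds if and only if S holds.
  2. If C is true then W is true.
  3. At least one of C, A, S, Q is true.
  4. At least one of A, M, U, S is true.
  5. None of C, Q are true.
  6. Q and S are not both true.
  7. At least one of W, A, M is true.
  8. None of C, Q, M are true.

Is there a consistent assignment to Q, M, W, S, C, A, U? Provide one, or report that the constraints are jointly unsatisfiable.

Q = False; M = False; W = False; S = False; C = False; A = True; U = True

  (1) M=F, S=F — same ✓
  (2) C=F ⇒ W: vacuous ✓
  (3) {C, A, S, Q}: 1 true — at least one ✓
  (4) {A, M, U, S}: 2 true — at least one ✓
  (5) {C, Q}: 0 true — none ✓
  (6) Q=F, S=F — not both ✓
  (7) {W, A, M}: 1 true — at least one ✓
  (8) {C, Q, M}: 0 true — none ✓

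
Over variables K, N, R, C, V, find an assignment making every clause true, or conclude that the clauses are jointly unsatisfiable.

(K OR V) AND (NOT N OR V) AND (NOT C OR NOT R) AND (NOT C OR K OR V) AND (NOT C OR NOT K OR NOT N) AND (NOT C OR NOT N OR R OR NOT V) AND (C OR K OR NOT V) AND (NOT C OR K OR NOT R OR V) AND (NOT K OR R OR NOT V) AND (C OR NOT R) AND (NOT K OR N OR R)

K=F, N=F, R=F, C=T, V=T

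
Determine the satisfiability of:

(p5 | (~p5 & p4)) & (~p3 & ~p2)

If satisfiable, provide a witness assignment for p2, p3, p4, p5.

p2: False, p3: False, p4: True, p5: True

  p5 | (~p5 & p4) = True
    ~p5 & p4 = False
      ~p5 = False
  ~p3 & ~p2 = True
    ~p3 = True
    ~p2 = True
Both conjuncts True, so the formula holds.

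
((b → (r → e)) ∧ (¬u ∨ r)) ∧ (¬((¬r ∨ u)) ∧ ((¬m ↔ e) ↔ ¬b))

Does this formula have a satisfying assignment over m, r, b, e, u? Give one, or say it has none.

m = True; r = True; b = True; e = True; u = False

  (b → (r → e)) ∧ (¬u ∨ r) = True
    b → (r → e) = True
      r → e = True
    ¬u ∨ r = True
      ¬u = True
  ¬((¬r ∨ u)) ∧ ((¬m ↔ e) ↔ ¬b) = True
    ¬((¬r ∨ u)) = True
      ¬r ∨ u = False
        ¬r = False
    (¬m ↔ e) ↔ ¬b = True
      ¬m ↔ e = False
        ¬m = False
      ¬b = False
Both conjuncts True, so the formula holds.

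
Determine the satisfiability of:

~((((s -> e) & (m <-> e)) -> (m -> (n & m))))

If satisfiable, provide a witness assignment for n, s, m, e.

n = False; s = True; m = True; e = True

  ~((((s -> e) & (m <-> e)) -> (m -> (n & m)))) = True
    ((s -> e) & (m <-> e)) -> (m -> (n & m)) = False
      (s -> e) & (m <-> e) = True
        s -> e = True
        m <-> e = True
      m -> (n & m) = False
        n & m = False
The formula evaluates to True.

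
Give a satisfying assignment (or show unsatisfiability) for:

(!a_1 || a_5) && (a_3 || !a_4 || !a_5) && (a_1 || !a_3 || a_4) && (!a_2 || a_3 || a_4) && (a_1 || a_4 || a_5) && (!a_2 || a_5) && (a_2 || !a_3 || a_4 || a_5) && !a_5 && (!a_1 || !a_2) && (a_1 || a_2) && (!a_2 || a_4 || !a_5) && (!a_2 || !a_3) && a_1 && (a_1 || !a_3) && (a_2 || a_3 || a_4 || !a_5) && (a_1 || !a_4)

Case a_1 = True:
  (!a_1 || a_5) forces a_5 = True.
  Clause (!a_5) is falsified — contradiction.
Case a_1 = False:
  Clause (a_1) is falsified — contradiction.
Both cases fail, so the formula is unsatisfiable.

Unsatisfiable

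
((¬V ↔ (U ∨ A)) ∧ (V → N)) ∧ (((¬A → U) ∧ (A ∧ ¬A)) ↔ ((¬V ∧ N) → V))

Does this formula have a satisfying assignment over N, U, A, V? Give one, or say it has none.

N: True, U: False, A: True, V: False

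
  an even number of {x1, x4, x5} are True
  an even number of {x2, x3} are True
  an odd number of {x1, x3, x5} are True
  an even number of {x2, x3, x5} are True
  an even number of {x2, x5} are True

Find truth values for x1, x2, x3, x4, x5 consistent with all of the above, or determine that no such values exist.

x1 = True, x2 = False, x3 = False, x4 = True, x5 = False

{x1, x4, x5}: 2 true → even ✓
{x2, x3}: 0 true → even ✓
{x1, x3, x5}: 1 true → odd ✓
{x2, x3, x5}: 0 true → even ✓
{x2, x5}: 0 true → even ✓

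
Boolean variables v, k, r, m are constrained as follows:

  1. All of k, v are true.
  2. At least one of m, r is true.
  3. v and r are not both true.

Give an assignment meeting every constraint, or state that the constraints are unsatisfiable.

v = True, k = True, r = False, m = True

  (1) {k, v}: all 2 true ✓
  (2) {m, r}: 1 true — at least one ✓
  (3) v=T, r=F — not both ✓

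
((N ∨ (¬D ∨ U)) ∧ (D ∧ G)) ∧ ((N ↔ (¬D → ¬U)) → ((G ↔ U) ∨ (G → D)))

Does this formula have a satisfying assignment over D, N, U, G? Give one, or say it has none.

D = True, N = True, U = False, G = True

  (N ∨ (¬D ∨ U)) ∧ (D ∧ G) = True
    N ∨ (¬D ∨ U) = True
      ¬D ∨ U = False
        ¬D = False
    D ∧ G = True
  (N ↔ (¬D → ¬U)) → ((G ↔ U) ∨ (G → D)) = True
    N ↔ (¬D → ¬U) = True
      ¬D → ¬U = True
        ¬D = False
        ¬U = True
    (G ↔ U) ∨ (G → D) = True
      G ↔ U = False
      G → D = True
Both conjuncts True, so the formula holds.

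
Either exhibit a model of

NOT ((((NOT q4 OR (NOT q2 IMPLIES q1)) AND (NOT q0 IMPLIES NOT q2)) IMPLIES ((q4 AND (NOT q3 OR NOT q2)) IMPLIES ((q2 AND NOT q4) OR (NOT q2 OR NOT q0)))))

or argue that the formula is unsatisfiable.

q0: True, q1: True, q2: True, q3: False, q4: True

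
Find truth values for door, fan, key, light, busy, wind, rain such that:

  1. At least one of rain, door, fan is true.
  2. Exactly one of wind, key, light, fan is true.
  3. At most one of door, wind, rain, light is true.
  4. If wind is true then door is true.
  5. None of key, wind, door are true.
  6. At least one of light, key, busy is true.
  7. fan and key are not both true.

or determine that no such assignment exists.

door = False, fan = True, key = False, light = False, busy = True, wind = False, rain = True

  (1) {rain, door, fan}: 2 true — at least one ✓
  (2) {wind, key, light, fan}: 1 true — exactly one ✓
  (3) {door, wind, rain, light}: 1 true — at most one ✓
  (4) wind=F ⇒ door: vacuous ✓
  (5) {key, wind, door}: 0 true — none ✓
  (6) {light, key, busy}: 1 true — at least one ✓
  (7) fan=T, key=F — not both ✓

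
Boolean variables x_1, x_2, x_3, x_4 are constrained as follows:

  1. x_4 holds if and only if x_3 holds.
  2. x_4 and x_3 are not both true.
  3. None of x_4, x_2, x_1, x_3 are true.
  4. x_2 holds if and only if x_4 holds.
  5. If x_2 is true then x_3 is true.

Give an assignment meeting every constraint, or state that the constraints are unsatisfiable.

x_1: False; x_2: False; x_3: False; x_4: False

  (1) x_4=F, x_3=F — same ✓
  (2) x_4=F, x_3=F — not both ✓
  (3) {x_4, x_2, x_1, x_3}: 0 true — none ✓
  (4) x_2=F, x_4=F — same ✓
  (5) x_2=F ⇒ x_3: vacuous ✓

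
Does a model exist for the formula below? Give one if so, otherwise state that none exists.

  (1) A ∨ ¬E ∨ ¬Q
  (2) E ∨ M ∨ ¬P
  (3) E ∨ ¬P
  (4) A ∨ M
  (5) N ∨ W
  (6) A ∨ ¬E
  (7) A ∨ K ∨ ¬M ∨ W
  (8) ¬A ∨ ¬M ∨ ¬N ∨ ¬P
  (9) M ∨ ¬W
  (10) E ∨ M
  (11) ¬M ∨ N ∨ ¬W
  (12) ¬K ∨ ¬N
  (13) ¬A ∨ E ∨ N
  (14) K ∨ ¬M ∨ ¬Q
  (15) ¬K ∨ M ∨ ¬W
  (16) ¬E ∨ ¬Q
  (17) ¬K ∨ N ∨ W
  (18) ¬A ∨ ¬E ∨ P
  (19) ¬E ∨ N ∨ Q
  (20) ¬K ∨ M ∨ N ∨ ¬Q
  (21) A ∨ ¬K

Try N = False:
  (N ∨ W) forces W = True.
  (M ∨ ¬W) forces M = True.
  clause (¬M ∨ N ∨ ¬W) is falsified — backtrack.
So N = True.
  then (¬K ∨ ¬N) forces K = False.
Set A = False.
  then (A ∨ M) forces M = True.
  then (A ∨ ¬E) forces E = False.
  then (A ∨ K ∨ ¬M ∨ W) forces W = True.
  then (K ∨ ¬M ∨ ¬Q) forces Q = False.
  then (E ∨ ¬P) forces P = False.
All clauses satisfied.

N = True; A = False; E = False; K = False; P = False; M = True; W = True; Q = False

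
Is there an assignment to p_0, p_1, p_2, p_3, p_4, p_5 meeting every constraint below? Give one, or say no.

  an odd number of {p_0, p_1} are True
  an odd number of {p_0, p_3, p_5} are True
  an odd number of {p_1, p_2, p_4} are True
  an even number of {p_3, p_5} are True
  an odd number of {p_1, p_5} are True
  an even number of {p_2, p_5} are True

p_0 = True, p_1 = False, p_2 = True, p_3 = True, p_4 = False, p_5 = True

{p_0, p_1}: 1 true → odd ✓
{p_0, p_3, p_5}: 3 true → odd ✓
{p_1, p_2, p_4}: 1 true → odd ✓
{p_3, p_5}: 2 true → even ✓
{p_1, p_5}: 1 true → odd ✓
{p_2, p_5}: 2 true → even ✓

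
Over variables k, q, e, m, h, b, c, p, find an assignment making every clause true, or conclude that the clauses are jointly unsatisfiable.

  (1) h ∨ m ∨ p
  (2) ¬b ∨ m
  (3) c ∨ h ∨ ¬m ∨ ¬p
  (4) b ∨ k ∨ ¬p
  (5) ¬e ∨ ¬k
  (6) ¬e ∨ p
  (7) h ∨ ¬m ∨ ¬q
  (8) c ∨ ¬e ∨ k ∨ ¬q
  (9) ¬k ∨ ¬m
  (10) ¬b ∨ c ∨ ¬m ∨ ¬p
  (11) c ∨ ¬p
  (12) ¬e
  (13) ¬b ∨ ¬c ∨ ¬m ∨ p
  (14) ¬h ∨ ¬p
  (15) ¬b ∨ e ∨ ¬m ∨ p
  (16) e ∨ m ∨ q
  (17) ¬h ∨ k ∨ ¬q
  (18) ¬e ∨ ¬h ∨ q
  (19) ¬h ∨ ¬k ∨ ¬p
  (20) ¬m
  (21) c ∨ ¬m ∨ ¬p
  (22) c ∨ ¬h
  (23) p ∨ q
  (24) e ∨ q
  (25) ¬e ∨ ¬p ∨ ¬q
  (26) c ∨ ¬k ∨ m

Unit clause (¬e) forces e = False.
Unit clause (¬m) forces m = False.
In (e ∨ q) only q is left, so q = True.
In (¬b ∨ m) only ¬b is left, so b = False.
Try k = False:
  (b ∨ k ∨ ¬p) forces p = False.
  (h ∨ m ∨ p) forces h = True.
  clause (¬h ∨ k ∨ ¬q) is falsified — backtrack.
So k = True.
  then (c ∨ ¬k ∨ m) forces c = True.
Set h = False.
  then (h ∨ m ∨ p) forces p = True.
All clauses satisfied.

k: True, q: True, e: False, m: False, h: False, b: False, c: True, p: True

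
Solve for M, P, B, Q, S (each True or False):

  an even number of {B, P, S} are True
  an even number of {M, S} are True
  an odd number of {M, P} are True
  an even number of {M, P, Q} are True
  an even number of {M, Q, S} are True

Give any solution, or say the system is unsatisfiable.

UNSATISFIABLE

Adding constraints 2, 3, 4, 5 mod 2: every variable appears an even number of times on the left, so the left side is 0.
But the right sides sum to 1 (mod 2). 0 ≠ 1 — the system is inconsistent.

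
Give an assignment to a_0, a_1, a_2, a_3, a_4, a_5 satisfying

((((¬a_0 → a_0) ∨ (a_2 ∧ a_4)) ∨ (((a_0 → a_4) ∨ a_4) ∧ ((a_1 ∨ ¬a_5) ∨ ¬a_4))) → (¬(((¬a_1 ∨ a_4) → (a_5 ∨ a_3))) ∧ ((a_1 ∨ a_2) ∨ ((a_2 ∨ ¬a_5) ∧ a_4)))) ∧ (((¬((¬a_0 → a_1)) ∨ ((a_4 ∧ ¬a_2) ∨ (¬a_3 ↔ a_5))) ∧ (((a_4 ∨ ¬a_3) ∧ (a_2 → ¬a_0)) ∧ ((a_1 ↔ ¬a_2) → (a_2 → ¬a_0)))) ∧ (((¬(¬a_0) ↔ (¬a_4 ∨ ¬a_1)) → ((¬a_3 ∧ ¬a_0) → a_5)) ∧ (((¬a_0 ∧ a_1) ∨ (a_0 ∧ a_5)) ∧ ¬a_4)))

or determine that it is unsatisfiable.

The formula is unsatisfiable.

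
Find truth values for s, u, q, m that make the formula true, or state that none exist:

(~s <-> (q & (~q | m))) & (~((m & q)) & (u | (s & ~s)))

s=T; u=T; q=T; m=F

  ~s <-> (q & (~q | m)) = True
    ~s = False
    q & (~q | m) = False
      ~q | m = False
        ~q = False
  ~((m & q)) & (u | (s & ~s)) = True
    ~((m & q)) = True
      m & q = False
    u | (s & ~s) = True
      s & ~s = False
        ~s = False
Both conjuncts True, so the formula holds.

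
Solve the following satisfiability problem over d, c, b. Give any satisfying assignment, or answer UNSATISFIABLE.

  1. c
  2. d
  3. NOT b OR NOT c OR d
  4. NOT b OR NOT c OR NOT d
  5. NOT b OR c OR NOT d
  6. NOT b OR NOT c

Unit clause (c) forces c = True.
Unit clause (d) forces d = True.
In (NOT b OR NOT c OR NOT d) only NOT b is left, so b = False.
All clauses satisfied.

d = True, c = True, b = False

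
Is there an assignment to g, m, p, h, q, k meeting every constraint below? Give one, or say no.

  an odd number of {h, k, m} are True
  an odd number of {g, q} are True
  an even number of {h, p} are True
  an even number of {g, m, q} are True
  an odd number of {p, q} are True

g: True, m: True, p: True, h: True, q: False, k: True

{h, k, m}: 3 true → odd ✓
{g, q}: 1 true → odd ✓
{h, p}: 2 true → even ✓
{g, m, q}: 2 true → even ✓
{p, q}: 1 true → odd ✓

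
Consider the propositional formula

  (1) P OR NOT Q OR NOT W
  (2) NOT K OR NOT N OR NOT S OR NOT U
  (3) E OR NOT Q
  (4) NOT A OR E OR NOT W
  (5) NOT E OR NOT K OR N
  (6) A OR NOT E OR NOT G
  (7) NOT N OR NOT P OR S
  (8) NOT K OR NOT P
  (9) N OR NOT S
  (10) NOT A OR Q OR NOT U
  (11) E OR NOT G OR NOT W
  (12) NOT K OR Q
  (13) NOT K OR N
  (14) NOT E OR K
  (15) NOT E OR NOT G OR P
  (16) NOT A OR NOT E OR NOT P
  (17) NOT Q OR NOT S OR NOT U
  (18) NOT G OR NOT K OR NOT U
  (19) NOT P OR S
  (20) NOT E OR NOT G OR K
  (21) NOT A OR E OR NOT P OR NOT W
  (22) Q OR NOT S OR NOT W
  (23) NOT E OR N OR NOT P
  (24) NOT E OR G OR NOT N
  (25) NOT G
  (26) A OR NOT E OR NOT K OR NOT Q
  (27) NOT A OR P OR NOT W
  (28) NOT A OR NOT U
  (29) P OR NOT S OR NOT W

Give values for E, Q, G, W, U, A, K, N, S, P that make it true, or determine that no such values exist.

Unit clause (NOT G) forces G = False.
Try E = True:
  (NOT E OR K) forces K = True.
  (NOT E OR NOT K OR N) forces N = True.
  clause (NOT E OR G OR NOT N) is falsified — backtrack.
So E = False.
  then (E OR NOT Q) forces Q = False.
  then (NOT K OR Q) forces K = False.
Set W = False.
Set U = False.
Set A = False.
Set N = True.
Set S = False.
  then (NOT N OR NOT P OR S) forces P = False.
All clauses satisfied.

E=F, Q=F, G=F, W=F, U=F, A=F, K=F, N=T, S=F, P=F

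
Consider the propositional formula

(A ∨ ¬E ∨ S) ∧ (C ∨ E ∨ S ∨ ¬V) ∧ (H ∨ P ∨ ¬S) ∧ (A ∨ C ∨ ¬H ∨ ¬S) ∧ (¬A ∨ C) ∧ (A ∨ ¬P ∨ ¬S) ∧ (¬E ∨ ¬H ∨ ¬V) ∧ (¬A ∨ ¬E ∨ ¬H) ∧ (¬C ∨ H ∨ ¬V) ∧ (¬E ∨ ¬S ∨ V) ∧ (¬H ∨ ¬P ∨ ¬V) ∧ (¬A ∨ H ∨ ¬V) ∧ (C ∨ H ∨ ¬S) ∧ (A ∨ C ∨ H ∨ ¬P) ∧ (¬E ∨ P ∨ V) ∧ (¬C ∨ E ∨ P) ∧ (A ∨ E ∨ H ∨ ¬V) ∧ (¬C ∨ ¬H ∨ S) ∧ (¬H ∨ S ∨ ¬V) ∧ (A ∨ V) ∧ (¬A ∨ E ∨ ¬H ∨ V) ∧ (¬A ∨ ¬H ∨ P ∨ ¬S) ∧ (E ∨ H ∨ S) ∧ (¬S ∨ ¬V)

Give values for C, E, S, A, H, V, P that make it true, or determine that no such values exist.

C = True, E = False, S = True, A = True, H = False, V = False, P = True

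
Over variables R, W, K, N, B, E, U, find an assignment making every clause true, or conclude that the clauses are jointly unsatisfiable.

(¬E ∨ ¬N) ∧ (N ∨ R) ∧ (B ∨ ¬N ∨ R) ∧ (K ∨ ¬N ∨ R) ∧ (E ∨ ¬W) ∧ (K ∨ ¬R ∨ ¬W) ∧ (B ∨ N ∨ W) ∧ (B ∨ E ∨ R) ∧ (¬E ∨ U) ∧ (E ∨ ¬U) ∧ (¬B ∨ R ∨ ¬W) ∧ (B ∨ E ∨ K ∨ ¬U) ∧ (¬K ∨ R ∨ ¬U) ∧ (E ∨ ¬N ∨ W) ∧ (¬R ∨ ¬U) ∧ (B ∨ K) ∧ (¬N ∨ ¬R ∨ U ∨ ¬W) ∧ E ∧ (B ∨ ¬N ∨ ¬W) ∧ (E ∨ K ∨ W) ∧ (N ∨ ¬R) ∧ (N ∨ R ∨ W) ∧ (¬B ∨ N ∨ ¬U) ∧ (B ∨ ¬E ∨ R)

Unsatisfiable — no assignment works.

Case N = True:
  (¬E ∨ ¬N) forces E = False.
  Clause (E) is falsified — contradiction.
Case N = False:
  (N ∨ R) forces R = True.
  Clause (N ∨ ¬R) is falsified — contradiction.
Both cases fail, so the formula is unsatisfiable.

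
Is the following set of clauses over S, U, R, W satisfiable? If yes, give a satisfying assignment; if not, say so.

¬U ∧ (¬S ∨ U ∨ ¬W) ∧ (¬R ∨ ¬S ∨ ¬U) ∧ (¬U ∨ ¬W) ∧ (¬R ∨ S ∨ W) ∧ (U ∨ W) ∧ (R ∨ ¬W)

Unit clause (¬U) forces U = False.
In (U ∨ W) only W is left, so W = True.
In (R ∨ ¬W) only R is left, so R = True.
In (¬S ∨ U ∨ ¬W) only ¬S is left, so S = False.
Check each clause:
  (¬U): ¬U holds.
  (¬S ∨ U ∨ ¬W): ¬S holds.
  (¬R ∨ ¬S ∨ ¬U): ¬S holds.
  (¬U ∨ ¬W): ¬U holds.
  (¬R ∨ S ∨ W): W holds.
  (U ∨ W): W holds.
  (R ∨ ¬W): R holds.
All clauses satisfied.

S = False, U = False, R = True, W = True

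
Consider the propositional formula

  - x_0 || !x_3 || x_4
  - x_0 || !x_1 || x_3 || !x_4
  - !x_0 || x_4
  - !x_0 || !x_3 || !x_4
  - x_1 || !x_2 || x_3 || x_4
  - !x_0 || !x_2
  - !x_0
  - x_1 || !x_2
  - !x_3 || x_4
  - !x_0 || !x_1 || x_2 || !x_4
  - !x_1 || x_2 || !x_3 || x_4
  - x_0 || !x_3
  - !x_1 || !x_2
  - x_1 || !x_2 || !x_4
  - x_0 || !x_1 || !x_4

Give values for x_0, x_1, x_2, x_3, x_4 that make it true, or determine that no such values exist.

x_0=F, x_1=F, x_2=F, x_3=F, x_4=T

Unit clause (!x_0) forces x_0 = False.
In (x_0 || !x_3) only !x_3 is left, so x_3 = False.
Set x_1 = False.
  then (x_1 || !x_2) forces x_2 = False.
Set x_4 = True.
All clauses satisfied.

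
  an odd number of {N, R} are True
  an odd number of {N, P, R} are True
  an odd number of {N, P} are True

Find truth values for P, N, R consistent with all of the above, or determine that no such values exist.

P=F; N=T; R=F

{N, R}: 1 true → odd ✓
{N, P, R}: 1 true → odd ✓
{N, P}: 1 true → odd ✓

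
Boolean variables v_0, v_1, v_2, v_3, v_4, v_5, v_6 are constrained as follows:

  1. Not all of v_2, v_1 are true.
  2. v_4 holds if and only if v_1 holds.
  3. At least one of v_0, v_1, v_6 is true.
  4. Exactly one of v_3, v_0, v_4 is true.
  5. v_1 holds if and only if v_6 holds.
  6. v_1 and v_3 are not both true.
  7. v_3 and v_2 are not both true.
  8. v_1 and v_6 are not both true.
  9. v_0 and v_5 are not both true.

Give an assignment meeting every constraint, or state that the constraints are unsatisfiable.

v_0: True; v_1: False; v_2: True; v_3: False; v_4: False; v_5: False; v_6: False

  (1) {v_2, v_1}: 1/2 true — not all ✓
  (2) v_4=F, v_1=F — same ✓
  (3) {v_0, v_1, v_6}: 1 true — at least one ✓
  (4) {v_3, v_0, v_4}: 1 true — exactly one ✓
  (5) v_1=F, v_6=F — same ✓
  (6) v_1=F, v_3=F — not both ✓
  (7) v_3=F, v_2=T — not both ✓
  (8) v_1=F, v_6=F — not both ✓
  (9) v_0=T, v_5=F — not both ✓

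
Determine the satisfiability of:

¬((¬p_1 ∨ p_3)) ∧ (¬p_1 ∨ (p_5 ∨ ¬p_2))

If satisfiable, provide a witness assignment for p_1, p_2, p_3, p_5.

p_1=T, p_2=T, p_3=F, p_5=T

  ¬((¬p_1 ∨ p_3)) = True
    ¬p_1 ∨ p_3 = False
      ¬p_1 = False
  ¬p_1 ∨ (p_5 ∨ ¬p_2) = True
    ¬p_1 = False
    p_5 ∨ ¬p_2 = True
      ¬p_2 = False
Both conjuncts True, so the formula holds.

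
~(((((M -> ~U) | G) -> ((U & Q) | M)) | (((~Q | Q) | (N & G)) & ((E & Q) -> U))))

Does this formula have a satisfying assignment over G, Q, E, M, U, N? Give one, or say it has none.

G=T; Q=T; E=T; M=F; U=F; N=T

  ~(((((M -> ~U) | G) -> ((U & Q) | M)) | (((~Q | Q) | (N & G)) & ((E & Q) -> U)))) = True
    (((M -> ~U) | G) -> ((U & Q) | M)) | (((~Q | Q) | (N & G)) & ((E & Q) -> U)) = False
      ((M -> ~U) | G) -> ((U & Q) | M) = False
        (M -> ~U) | G = True
          M -> ~U = True
            ~U = True
        (U & Q) | M = False
          U & Q = False
      ((~Q | Q) | (N & G)) & ((E & Q) -> U) = False
        (~Q | Q) | (N & G) = True
          ~Q | Q = True
            ~Q = False
          N & G = True
        (E & Q) -> U = False
          E & Q = True
The formula evaluates to True.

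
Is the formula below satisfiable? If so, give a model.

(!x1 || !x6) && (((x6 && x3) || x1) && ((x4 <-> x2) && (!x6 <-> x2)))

x1: False, x2: False, x3: True, x4: False, x6: True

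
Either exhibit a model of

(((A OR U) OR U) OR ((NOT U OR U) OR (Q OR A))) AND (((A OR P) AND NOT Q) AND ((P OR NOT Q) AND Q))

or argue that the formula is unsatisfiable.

Case Q = True: the conjunct NOT Q is False.
Case Q = False: the conjunct Q is False.
Both cases fail — unsatisfiable.

UNSATISFIABLE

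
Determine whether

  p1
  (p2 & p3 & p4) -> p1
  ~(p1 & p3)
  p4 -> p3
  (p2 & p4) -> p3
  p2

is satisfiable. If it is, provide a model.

Unit clause (p2) forces p2 = True.
Unit clause (p1) forces p1 = True.
In (~p1 | ~p3) only ~p3 is left, so p3 = False.
In (p3 | ~p4) only ~p4 is left, so p4 = False.
Check each clause:
  (p2): p2 holds.
  (p3 | ~p4): ~p4 holds.
  (~p2 | p3 | ~p4): ~p4 holds.
  (~p1 | ~p3): ~p3 holds.
  (p1): p1 holds.
  (p1 | ~p2 | ~p3 | ~p4): p1 holds.
All clauses satisfied.

p1 = True; p2 = True; p3 = False; p4 = False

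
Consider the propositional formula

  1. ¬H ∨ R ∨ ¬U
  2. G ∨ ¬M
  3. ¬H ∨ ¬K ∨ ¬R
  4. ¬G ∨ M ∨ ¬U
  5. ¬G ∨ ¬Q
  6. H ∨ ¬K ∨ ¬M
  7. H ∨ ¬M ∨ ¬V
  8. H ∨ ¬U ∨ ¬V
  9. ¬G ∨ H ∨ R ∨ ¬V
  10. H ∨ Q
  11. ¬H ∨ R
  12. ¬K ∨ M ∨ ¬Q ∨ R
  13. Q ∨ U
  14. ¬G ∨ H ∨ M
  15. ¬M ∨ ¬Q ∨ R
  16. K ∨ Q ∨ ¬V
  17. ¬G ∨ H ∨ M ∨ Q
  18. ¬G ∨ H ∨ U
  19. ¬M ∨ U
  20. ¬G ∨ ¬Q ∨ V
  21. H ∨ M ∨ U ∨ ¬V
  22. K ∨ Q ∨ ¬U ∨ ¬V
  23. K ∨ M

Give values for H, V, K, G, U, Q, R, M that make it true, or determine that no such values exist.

Set H = True.
  then (¬H ∨ R) forces R = True.
  then (¬H ∨ ¬K ∨ ¬R) forces K = False.
  then (K ∨ M) forces M = True.
  then (G ∨ ¬M) forces G = True.
  then (¬G ∨ ¬Q) forces Q = False.
  then (Q ∨ U) forces U = True.
  then (K ∨ Q ∨ ¬V) forces V = False.
All clauses satisfied.

H = True; V = False; K = False; G = True; U = True; Q = False; R = True; M = True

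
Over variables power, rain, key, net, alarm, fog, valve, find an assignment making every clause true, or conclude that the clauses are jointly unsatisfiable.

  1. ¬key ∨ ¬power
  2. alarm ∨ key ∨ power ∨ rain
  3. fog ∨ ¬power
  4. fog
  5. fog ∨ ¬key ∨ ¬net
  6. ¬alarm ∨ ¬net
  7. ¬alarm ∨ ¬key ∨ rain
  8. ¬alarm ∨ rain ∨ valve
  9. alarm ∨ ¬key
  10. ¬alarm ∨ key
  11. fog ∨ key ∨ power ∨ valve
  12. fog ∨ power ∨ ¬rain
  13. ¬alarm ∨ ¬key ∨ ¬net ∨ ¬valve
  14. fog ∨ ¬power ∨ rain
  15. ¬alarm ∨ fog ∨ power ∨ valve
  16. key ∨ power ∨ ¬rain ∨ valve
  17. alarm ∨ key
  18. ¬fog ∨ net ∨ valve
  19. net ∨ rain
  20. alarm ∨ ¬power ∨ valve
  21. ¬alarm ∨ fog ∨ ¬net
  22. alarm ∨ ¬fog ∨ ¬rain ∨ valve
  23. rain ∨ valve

Unit clause (fog) forces fog = True.
Try power = True:
  (¬key ∨ ¬power) forces key = False.
  (¬alarm ∨ key) forces alarm = False.
  clause (alarm ∨ key) is falsified — backtrack.
So power = False.
Set rain = True.
Set key = True.
  then (alarm ∨ ¬key) forces alarm = True.
  then (¬alarm ∨ ¬net) forces net = False.
  then (¬fog ∨ net ∨ valve) forces valve = True.
All clauses satisfied.

power=F; rain=T; key=T; net=F; alarm=T; fog=T; valve=T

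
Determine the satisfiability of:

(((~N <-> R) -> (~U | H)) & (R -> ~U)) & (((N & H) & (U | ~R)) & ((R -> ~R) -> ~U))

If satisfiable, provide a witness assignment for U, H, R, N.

U=F, H=T, R=F, N=T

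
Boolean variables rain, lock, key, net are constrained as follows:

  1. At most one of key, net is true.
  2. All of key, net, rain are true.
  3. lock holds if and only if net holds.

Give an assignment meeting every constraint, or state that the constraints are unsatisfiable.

Unsatisfiable — no assignment works.

Case key = True:
  (1) with key=T forces net = False.
  Constraint (2) is violated (net=F) — contradiction.
Case key = False:
  Constraint (2) is violated (key=F) — contradiction.
Both cases fail — unsatisfiable.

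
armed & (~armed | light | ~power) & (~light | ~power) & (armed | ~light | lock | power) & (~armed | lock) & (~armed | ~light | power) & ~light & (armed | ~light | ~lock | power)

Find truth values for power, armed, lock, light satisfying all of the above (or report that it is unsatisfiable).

Unit clause (armed) forces armed = True.
In (~armed | lock) only lock is left, so lock = True.
Unit clause (~light) forces light = False.
In (~armed | light | ~power) only ~power is left, so power = False.
Check each clause:
  (armed): armed holds.
  (~armed | light | ~power): ~power holds.
  (~light | ~power): ~light holds.
  (armed | ~light | lock | power): armed holds.
  (~armed | lock): lock holds.
  (~armed | ~light | power): ~light holds.
  (~light): ~light holds.
  (armed | ~light | ~lock | power): armed holds.
All clauses satisfied.

power=F; armed=T; lock=T; light=F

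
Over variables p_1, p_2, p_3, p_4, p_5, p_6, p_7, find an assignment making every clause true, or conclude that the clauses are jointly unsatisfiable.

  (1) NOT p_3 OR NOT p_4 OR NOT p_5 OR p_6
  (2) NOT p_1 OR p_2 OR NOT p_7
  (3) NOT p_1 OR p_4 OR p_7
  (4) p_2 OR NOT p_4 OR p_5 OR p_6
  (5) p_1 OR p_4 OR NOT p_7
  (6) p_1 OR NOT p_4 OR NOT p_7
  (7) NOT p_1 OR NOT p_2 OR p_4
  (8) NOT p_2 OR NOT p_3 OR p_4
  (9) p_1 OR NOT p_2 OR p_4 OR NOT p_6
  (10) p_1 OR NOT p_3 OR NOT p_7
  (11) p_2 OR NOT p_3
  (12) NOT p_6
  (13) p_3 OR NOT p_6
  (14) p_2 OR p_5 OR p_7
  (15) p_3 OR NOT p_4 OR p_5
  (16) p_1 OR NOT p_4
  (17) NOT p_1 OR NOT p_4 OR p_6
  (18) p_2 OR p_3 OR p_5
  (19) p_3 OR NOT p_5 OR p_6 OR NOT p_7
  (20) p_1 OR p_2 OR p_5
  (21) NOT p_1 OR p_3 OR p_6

p_1 = False; p_2 = False; p_3 = False; p_4 = False; p_5 = True; p_6 = False; p_7 = False

Unit clause (NOT p_6) forces p_6 = False.
Try p_1 = True:
  (NOT p_1 OR NOT p_4 OR p_6) forces p_4 = False.
  (NOT p_1 OR p_4 OR p_7) forces p_7 = True.
  (NOT p_1 OR p_2 OR NOT p_7) forces p_2 = True.
  clause (NOT p_1 OR NOT p_2 OR p_4) is falsified — backtrack.
So p_1 = False.
  then (p_1 OR NOT p_4) forces p_4 = False.
  then (p_1 OR p_4 OR NOT p_7) forces p_7 = False.
Set p_2 = False.
  then (p_2 OR NOT p_3) forces p_3 = False.
  then (p_2 OR p_5 OR p_7) forces p_5 = True.
All clauses satisfied.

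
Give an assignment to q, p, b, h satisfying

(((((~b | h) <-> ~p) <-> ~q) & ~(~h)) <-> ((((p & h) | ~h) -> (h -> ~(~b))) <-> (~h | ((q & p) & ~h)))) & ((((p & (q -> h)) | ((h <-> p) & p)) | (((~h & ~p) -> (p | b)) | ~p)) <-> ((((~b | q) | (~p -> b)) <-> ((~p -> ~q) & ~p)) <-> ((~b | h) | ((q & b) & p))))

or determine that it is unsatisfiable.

UNSATISFIABLE

Case h = True: the formula simplifies to ((~p <-> ~q) <-> ~((p -> ~(~b)))) & (((~b | q) | (~p -> b)) <-> ((~p -> ~q) & ~p)).
  p = True: the conjunct ((~b | q) | (~p -> b)) <-> ((~p -> ~q) & ~p) becomes ((~b | q) | True) <-> (True & False) = False.
  p = False: simplifies to q & (((~b | q) | b) <-> ~q).
    q = True: the conjunct ((~b | q) | b) <-> ~q becomes (True | b) <-> ~True = False.
    q = False: the conjunct q is False.
Case h = False: the conjunct ((((~b | h) <-> ~p) <-> ~q) & ~(~h)) <-> ((((p & h) | ~h) -> (h -> ~(~b))) <-> (~h | ((q & p) & ~h))) becomes (((~b <-> ~p) <-> ~q) & False) <-> (True <-> True) = False.
Both cases fail — unsatisfiable.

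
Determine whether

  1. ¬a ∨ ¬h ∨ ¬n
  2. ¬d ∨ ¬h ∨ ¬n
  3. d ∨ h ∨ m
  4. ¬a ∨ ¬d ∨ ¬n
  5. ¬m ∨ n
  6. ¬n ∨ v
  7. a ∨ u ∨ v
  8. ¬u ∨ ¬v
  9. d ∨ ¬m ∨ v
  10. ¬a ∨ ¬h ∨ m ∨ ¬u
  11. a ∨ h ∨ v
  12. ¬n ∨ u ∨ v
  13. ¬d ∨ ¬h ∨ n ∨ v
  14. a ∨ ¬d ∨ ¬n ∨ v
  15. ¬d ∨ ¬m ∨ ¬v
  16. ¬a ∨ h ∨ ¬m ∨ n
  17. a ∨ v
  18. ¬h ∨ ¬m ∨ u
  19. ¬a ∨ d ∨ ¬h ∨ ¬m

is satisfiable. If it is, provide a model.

d = True, m = False, h = False, n = False, v = True, a = True, u = False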